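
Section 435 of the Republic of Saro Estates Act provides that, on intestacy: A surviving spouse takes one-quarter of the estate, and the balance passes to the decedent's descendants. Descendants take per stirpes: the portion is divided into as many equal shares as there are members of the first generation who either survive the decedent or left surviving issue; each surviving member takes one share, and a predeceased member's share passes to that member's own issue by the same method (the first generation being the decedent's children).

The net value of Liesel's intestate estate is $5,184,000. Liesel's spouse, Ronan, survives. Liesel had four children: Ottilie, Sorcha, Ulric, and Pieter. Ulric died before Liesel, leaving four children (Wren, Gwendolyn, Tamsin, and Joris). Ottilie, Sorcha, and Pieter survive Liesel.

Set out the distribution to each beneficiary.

Ronan takes one-quarter of $5,184,000 = $1,296,000. The remaining $3,888,000 passes to the descendants.
The descendants' portion ($3,888,000) is divided into 4 shares of $972,000: Ottilie, Sorcha, and Pieter each take $972,000; Ulric's $972,000 share passes to Ulric's issue.
Ulric's share ($972,000) is divided into 4 shares of $243,000: Wren, Gwendolyn, Tamsin, and Joris each take $243,000.

Ronan: $1,296,000; Ottilie: $972,000; Sorcha: $972,000; Wren: $243,000; Gwendolyn: $243,000; Tamsin: $243,000; Joris: $243,000; Pieter: $972,000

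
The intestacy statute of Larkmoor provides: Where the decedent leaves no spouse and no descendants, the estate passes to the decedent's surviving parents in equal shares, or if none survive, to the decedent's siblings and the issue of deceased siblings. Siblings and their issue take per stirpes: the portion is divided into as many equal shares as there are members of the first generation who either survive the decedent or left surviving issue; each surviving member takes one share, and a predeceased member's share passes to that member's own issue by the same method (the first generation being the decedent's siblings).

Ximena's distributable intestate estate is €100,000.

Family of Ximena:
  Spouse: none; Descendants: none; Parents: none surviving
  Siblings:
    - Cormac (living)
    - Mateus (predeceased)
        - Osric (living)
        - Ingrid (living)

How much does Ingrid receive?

Ingrid receives €25,000.

The entire €100,000 passes to the siblings and their issue.
That amount (€100,000) is divided into 2 shares of €50,000: Cormac takes €50,000; Mateus's €50,000 share passes to Mateus's issue.
Mateus's share (€50,000) is divided into 2 shares of €25,000: Osric and Ingrid each take €25,000.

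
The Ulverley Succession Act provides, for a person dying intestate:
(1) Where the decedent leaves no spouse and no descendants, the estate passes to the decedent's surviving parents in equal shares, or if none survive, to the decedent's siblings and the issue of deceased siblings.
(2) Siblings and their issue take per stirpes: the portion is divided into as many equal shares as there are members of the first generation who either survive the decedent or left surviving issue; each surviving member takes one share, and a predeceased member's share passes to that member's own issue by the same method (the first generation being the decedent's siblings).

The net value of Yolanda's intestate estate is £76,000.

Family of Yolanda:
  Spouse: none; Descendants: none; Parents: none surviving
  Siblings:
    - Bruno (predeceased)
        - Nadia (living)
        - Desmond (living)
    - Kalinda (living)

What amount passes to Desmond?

Desmond receives £19,000.

The entire £76,000 passes to the siblings and their issue.
That amount (£76,000) is divided into 2 shares of £38,000: Kalinda takes £38,000; Bruno's £38,000 share passes to Bruno's issue.
Bruno's share (£38,000) is divided into 2 shares of £19,000: Nadia and Desmond each take £19,000.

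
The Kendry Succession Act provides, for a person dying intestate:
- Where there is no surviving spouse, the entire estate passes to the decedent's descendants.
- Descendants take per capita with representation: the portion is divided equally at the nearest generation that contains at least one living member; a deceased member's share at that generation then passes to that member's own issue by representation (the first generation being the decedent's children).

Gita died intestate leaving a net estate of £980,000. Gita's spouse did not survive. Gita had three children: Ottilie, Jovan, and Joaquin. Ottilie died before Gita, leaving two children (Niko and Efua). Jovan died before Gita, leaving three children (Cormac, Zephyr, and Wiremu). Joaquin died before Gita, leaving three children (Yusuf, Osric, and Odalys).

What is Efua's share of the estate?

The entire £980,000 passes to the descendants.
No child survives, so the initial division is made at the grandchildren's generation.
That amount (£980,000) is divided into 8 shares of £122,500: Niko, Efua, Cormac, Zephyr, Wiremu, Yusuf, Osric, and Odalys each take £122,500.

Efua receives £122,500.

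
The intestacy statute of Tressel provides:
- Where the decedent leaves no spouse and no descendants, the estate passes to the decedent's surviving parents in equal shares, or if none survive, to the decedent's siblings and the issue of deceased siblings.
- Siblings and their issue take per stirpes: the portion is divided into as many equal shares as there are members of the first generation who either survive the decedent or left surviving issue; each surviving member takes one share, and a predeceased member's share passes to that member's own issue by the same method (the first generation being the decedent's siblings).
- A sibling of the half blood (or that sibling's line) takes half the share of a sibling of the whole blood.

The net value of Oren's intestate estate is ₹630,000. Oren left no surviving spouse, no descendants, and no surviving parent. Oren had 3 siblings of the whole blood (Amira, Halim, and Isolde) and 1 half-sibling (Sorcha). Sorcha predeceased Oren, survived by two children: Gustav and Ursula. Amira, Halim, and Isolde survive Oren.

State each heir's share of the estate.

Gustav: ₹45,000; Ursula: ₹45,000; Amira: ₹180,000; Halim: ₹180,000; Isolde: ₹180,000

The entire ₹630,000 passes to the siblings and their issue.
Counting each half-blood sibling's line as half a unit, there are 7/2 units in ₹630,000, so one unit is ₹180,000. Whole-blood lines (Amira, Halim, and Isolde) take ₹180,000 each; half-blood lines (Sorcha) take ₹90,000 each.
Sorcha's share (₹90,000) is divided into 2 shares of ₹45,000: Gustav and Ursula each take ₹45,000.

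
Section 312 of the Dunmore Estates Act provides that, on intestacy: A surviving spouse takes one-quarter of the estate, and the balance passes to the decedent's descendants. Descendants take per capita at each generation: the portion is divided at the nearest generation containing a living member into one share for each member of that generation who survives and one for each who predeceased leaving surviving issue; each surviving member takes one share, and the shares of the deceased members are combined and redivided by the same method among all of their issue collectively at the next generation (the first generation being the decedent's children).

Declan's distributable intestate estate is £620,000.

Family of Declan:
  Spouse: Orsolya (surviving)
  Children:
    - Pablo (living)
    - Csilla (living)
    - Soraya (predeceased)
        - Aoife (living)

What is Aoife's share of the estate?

Aoife receives £155,000.

Orsolya takes one-quarter of £620,000 = £155,000. The remaining £465,000 passes to the descendants.
The descendants' portion (£465,000) is divided at the children's generation into 3 shares of £155,000. Pablo and Csilla each take £155,000. The remaining share for the deceased Soraya (£155,000) is carried to the next generation.
That pool (£155,000) passes entirely to Aoife, the sole taker at the grandchildren's generation.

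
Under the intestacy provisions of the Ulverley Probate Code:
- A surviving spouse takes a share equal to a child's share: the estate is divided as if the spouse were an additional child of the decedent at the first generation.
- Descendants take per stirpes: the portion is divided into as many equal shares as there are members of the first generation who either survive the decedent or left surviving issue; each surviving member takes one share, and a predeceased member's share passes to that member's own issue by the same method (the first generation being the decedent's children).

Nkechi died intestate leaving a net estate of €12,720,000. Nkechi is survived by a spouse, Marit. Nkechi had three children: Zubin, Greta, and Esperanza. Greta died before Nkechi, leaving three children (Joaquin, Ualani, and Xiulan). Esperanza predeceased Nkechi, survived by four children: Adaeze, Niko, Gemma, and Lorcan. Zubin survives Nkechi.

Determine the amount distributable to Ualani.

Ualani receives €1,060,000.

The spouse counts as an additional share at the children's level, so there are 4 primary shares of €3,180,000. Marit takes one such share (€3,180,000).
The children's combined portion (€9,540,000) is divided into 3 shares of €3,180,000: Zubin takes €3,180,000; Greta's €3,180,000 share passes to Greta's issue; Esperanza's €3,180,000 share passes to Esperanza's issue.
Greta's share (€3,180,000) is divided into 3 shares of €1,060,000: Joaquin, Ualani, and Xiulan each take €1,060,000.
Esperanza's share (€3,180,000) is divided into 4 shares of €795,000: Adaeze, Niko, Gemma, and Lorcan each take €795,000.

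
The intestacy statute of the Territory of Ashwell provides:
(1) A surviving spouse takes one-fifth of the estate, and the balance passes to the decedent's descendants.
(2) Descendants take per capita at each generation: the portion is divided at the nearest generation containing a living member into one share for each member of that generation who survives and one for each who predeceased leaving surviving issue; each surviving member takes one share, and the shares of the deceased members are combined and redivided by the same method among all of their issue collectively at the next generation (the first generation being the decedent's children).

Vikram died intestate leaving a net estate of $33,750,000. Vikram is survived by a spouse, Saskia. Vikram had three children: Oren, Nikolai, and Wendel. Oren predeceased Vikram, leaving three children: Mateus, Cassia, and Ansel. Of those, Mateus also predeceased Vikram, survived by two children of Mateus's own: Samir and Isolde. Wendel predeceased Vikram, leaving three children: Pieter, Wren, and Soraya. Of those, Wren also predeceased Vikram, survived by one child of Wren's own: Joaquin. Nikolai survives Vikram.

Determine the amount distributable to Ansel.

Ansel receives $3,000,000.

Saskia takes one-fifth of $33,750,000 = $6,750,000. The remaining $27,000,000 passes to the descendants.
The descendants' portion ($27,000,000) is divided at the children's generation into 3 shares of $9,000,000. Nikolai takes $9,000,000. The 2 shares of the deceased (Oren and Wendel) are combined into a pool of $18,000,000.
That pool ($18,000,000) is divided at the grandchildren's generation into 6 shares of $3,000,000. Cassia, Ansel, Pieter, and Soraya each take $3,000,000. The 2 shares of the deceased (Mateus and Wren) are combined into a pool of $6,000,000.
That pool ($6,000,000) is divided at the great-grandchildren's generation equally among Samir, Isolde, and Joaquin: $2,000,000 each.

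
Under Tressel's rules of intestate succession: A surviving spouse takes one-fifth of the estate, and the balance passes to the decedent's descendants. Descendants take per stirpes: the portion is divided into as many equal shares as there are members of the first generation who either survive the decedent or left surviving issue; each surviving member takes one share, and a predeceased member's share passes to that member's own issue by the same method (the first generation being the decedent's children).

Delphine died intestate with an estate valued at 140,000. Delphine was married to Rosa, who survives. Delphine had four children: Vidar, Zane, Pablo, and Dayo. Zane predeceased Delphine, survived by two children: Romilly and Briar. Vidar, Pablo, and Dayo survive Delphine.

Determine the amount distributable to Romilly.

Rosa takes one-fifth of 140,000 = 28,000. The remaining 112,000 passes to the descendants.
The descendants' portion (112,000) is divided into 4 shares of 28,000: Vidar, Pablo, and Dayo each take 28,000; Zane's 28,000 share passes to Zane's issue.
Zane's share (28,000) is divided into 2 shares of 14,000: Romilly and Briar each take 14,000.

Romilly receives 14,000.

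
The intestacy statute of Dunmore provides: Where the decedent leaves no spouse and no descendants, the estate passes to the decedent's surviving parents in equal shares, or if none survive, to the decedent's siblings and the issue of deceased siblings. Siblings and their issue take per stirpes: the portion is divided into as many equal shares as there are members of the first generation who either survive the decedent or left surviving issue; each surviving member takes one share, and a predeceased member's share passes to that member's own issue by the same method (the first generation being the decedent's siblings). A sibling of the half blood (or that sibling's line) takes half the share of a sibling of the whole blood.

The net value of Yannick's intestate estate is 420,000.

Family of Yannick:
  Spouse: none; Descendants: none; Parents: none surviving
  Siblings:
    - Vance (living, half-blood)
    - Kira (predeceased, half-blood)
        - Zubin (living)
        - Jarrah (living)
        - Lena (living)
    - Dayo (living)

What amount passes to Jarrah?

Jarrah receives 35,000.

The entire 420,000 passes to the siblings and their issue.
Counting each half-blood sibling's line as half a unit, there are 2 units in 420,000, so one unit is 210,000. Whole-blood lines (Dayo) take 210,000 each; half-blood lines (Vance and Kira) take 105,000 each.
Kira's share (105,000) is divided into 3 shares of 35,000: Zubin, Jarrah, and Lena each take 35,000.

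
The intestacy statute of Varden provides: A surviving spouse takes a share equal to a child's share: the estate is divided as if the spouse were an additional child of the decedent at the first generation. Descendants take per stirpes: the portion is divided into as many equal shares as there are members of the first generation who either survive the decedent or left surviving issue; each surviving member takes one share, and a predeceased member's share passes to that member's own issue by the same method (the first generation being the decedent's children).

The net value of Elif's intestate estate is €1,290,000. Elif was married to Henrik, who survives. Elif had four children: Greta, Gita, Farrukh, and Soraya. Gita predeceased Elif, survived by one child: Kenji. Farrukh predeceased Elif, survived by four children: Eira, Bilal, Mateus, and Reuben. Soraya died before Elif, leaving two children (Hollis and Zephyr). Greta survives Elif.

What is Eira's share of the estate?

Eira receives €64,500.

The spouse counts as an additional share at the children's level, so there are 5 primary shares of €258,000. Henrik takes one such share (€258,000).
The children's combined portion (€1,032,000) is divided into 4 shares of €258,000: Greta takes €258,000; Gita's €258,000 share passes to Gita's issue; Farrukh's €258,000 share passes to Farrukh's issue; Soraya's €258,000 share passes to Soraya's issue.
Gita's share (€258,000) passes entirely to Kenji.
Farrukh's share (€258,000) is divided into 4 shares of €64,500: Eira, Bilal, Mateus, and Reuben each take €64,500.
Soraya's share (€258,000) is divided into 2 shares of €129,000: Hollis and Zephyr each take €129,000.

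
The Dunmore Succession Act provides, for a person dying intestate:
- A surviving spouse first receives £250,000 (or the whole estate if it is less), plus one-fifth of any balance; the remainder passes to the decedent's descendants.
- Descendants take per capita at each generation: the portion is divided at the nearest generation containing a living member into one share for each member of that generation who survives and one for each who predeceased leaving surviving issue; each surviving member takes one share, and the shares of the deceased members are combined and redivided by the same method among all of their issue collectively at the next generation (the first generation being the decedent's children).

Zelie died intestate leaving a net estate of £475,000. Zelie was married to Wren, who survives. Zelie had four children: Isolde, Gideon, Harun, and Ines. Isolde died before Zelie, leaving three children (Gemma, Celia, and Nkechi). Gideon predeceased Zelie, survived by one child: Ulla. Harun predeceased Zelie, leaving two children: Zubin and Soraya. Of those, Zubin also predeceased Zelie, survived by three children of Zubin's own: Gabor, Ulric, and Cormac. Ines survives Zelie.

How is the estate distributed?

Wren: £295,000; Gemma: £22,500; Celia: £22,500; Nkechi: £22,500; Ulla: £22,500; Gabor: £7,500; Ulric: £7,500; Cormac: £7,500; Soraya: £22,500; Ines: £45,000

Wren first takes £250,000, leaving a balance of £225,000. Wren then takes one-fifth of the balance (£45,000), for a total of £295,000. The remaining £180,000 passes to the descendants.
The descendants' portion (£180,000) is divided at the children's generation into 4 shares of £45,000. Ines takes £45,000. The 3 shares of the deceased (Isolde, Gideon, and Harun) are combined into a pool of £135,000.
That pool (£135,000) is divided at the grandchildren's generation into 6 shares of £22,500. Gemma, Celia, Nkechi, Ulla, and Soraya each take £22,500. The remaining share for the deceased Zubin (£22,500) is carried to the next generation.
That pool (£22,500) is divided at the great-grandchildren's generation equally among Gabor, Ulric, and Cormac: £7,500 each.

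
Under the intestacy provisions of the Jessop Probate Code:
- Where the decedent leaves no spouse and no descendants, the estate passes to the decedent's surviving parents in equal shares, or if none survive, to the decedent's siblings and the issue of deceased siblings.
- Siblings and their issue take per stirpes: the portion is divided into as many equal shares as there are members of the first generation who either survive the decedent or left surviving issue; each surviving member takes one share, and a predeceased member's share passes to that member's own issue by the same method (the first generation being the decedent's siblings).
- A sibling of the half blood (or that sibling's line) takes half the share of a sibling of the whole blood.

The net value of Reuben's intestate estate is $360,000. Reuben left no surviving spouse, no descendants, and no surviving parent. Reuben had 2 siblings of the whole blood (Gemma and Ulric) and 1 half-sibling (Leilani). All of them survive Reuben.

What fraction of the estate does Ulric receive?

The entire $360,000 passes to the siblings and their issue.
Counting each half-blood sibling's line as half a unit, there are 5/2 units in $360,000, so one unit is $144,000. Whole-blood lines (Gemma and Ulric) take $144,000 each; half-blood lines (Leilani) take $72,000 each.

Ulric receives 2/5 of the estate.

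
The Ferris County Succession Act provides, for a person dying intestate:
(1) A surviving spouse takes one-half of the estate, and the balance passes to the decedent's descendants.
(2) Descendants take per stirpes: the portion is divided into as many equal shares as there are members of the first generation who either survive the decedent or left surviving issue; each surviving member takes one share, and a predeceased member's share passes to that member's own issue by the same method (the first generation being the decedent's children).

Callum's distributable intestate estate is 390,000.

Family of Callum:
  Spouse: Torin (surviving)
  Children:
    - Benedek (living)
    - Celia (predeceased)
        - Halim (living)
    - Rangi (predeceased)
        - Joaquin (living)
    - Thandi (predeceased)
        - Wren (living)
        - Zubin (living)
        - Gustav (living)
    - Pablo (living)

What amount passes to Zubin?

Torin takes one-half of 390,000 = 195,000. The remaining 195,000 passes to the descendants.
The descendants' portion (195,000) is divided into 5 shares of 39,000: Benedek and Pablo each take 39,000; Celia's 39,000 share passes to Celia's issue; Rangi's 39,000 share passes to Rangi's issue; Thandi's 39,000 share passes to Thandi's issue.
Celia's share (39,000) passes entirely to Halim.
Rangi's share (39,000) passes entirely to Joaquin.
Thandi's share (39,000) is divided into 3 shares of 13,000: Wren, Zubin, and Gustav each take 13,000.

Zubin receives 13,000.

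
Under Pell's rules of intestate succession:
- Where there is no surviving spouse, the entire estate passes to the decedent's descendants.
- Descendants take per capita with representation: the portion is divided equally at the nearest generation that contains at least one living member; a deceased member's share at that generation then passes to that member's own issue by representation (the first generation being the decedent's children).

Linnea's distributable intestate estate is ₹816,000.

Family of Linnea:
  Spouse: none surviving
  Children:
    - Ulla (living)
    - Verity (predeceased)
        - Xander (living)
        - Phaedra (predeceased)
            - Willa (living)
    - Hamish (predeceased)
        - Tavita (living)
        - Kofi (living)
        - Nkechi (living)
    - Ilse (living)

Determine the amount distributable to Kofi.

Kofi receives ₹68,000.

The entire ₹816,000 passes to the descendants.
That amount (₹816,000) is divided into 4 shares of ₹204,000: Ulla and Ilse each take ₹204,000; Verity's ₹204,000 share passes to Verity's issue; Hamish's ₹204,000 share passes to Hamish's issue.
Verity's share (₹204,000) is divided into 2 shares of ₹102,000: Xander takes ₹102,000; Phaedra's ₹102,000 share passes to Phaedra's issue.
Phaedra's share (₹102,000) passes entirely to Willa.
Hamish's share (₹204,000) is divided into 3 shares of ₹68,000: Tavita, Kofi, and Nkechi each take ₹68,000.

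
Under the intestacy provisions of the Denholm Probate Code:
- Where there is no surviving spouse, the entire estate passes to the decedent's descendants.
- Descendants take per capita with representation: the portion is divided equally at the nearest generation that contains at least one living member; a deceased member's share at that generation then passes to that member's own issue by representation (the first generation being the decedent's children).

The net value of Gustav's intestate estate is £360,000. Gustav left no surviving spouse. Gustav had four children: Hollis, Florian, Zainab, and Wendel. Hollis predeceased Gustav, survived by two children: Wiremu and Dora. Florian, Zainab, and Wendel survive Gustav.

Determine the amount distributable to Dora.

The entire £360,000 passes to the descendants.
That amount (£360,000) is divided into 4 shares of £90,000: Florian, Zainab, and Wendel each take £90,000; Hollis's £90,000 share passes to Hollis's issue.
Hollis's share (£90,000) is divided into 2 shares of £45,000: Wiremu and Dora each take £45,000.

Dora receives £45,000.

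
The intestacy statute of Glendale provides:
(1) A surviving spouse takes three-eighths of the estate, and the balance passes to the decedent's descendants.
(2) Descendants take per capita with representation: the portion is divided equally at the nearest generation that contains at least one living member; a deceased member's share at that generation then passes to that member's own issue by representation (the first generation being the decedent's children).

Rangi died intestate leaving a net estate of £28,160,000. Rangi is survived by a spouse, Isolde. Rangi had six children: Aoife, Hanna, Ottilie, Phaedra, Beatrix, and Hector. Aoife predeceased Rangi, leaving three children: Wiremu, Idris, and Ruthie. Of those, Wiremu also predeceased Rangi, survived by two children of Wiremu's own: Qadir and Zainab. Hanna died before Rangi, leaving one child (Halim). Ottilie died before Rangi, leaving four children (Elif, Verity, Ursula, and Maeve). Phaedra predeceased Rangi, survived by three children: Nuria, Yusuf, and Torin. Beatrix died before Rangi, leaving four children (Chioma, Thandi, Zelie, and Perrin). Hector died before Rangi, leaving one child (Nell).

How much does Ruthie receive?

Isolde takes three-eighths of £28,160,000 = £10,560,000. The remaining £17,600,000 passes to the descendants.
No child survives, so the initial division is made at the grandchildren's generation.
The descendants' portion (£17,600,000) is divided into 16 shares of £1,100,000: Idris, Ruthie, Halim, Elif, Verity, Ursula, Maeve, Nuria, Yusuf, Torin, Chioma, Thandi, Zelie, Perrin, and Nell each take £1,100,000; Wiremu's £1,100,000 share passes to Wiremu's issue.
Wiremu's share (£1,100,000) is divided into 2 shares of £550,000: Qadir and Zainab each take £550,000.

Ruthie receives £1,100,000.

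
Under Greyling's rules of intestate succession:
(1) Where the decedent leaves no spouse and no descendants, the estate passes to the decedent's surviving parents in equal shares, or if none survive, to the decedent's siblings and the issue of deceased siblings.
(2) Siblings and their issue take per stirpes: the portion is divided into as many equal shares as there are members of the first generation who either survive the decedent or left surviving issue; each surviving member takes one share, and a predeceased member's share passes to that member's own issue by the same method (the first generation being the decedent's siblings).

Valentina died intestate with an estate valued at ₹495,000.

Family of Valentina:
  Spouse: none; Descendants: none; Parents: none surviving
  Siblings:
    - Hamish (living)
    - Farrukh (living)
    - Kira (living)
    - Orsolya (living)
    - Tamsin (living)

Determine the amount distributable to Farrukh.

Farrukh receives ₹99,000.

The entire ₹495,000 passes to the siblings and their issue.
That amount (₹495,000) is divided into 5 shares of ₹99,000: Hamish, Farrukh, Kira, Orsolya, and Tamsin each take ₹99,000.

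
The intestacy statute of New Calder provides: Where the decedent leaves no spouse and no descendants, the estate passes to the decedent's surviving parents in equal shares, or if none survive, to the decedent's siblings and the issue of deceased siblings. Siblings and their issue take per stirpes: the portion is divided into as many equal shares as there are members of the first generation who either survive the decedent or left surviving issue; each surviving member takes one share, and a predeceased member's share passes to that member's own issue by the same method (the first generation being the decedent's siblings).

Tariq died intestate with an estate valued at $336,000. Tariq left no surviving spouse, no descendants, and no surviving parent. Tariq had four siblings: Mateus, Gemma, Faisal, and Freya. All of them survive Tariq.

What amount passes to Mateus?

The entire $336,000 passes to the siblings and their issue.
That amount ($336,000) is divided into 4 shares of $84,000: Mateus, Gemma, Faisal, and Freya each take $84,000.

Mateus receives $84,000.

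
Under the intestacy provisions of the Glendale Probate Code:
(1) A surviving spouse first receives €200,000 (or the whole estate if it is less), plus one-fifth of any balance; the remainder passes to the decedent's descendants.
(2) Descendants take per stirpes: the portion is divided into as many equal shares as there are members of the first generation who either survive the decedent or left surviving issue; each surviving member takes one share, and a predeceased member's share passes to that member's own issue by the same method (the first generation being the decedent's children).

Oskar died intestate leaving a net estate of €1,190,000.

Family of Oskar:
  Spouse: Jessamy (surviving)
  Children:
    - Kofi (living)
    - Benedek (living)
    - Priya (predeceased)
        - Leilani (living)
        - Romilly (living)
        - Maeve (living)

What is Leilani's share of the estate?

Jessamy first takes €200,000, leaving a balance of €990,000. Jessamy then takes one-fifth of the balance (€198,000), for a total of €398,000. The remaining €792,000 passes to the descendants.
The descendants' portion (€792,000) is divided into 3 shares of €264,000: Kofi and Benedek each take €264,000; Priya's €264,000 share passes to Priya's issue.
Priya's share (€264,000) is divided into 3 shares of €88,000: Leilani, Romilly, and Maeve each take €88,000.

Leilani receives €88,000.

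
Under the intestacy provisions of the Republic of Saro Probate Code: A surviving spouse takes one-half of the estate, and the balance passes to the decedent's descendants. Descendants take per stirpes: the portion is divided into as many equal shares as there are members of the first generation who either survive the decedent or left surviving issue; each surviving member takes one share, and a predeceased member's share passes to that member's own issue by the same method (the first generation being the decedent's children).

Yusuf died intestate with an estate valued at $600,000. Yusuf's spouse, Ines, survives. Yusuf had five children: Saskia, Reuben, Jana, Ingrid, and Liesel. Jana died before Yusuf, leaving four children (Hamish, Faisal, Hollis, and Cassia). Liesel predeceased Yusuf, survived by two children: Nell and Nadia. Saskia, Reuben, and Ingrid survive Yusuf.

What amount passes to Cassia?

Cassia receives $15,000.

Ines takes one-half of $600,000 = $300,000. The remaining $300,000 passes to the descendants.
The descendants' portion ($300,000) is divided into 5 shares of $60,000: Saskia, Reuben, and Ingrid each take $60,000; Jana's $60,000 share passes to Jana's issue; Liesel's $60,000 share passes to Liesel's issue.
Jana's share ($60,000) is divided into 4 shares of $15,000: Hamish, Faisal, Hollis, and Cassia each take $15,000.
Liesel's share ($60,000) is divided into 2 shares of $30,000: Nell and Nadia each take $30,000.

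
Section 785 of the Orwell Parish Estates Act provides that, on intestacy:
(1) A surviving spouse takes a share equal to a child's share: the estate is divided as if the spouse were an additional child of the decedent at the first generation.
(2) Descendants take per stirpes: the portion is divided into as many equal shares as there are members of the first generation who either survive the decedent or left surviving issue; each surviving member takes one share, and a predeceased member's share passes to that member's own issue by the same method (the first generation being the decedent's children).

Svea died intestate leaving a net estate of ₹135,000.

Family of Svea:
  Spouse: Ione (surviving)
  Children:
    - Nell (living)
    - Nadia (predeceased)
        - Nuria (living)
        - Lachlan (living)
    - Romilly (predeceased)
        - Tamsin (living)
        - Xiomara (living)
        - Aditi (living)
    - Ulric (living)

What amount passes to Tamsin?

The spouse counts as an additional share at the children's level, so there are 5 primary shares of ₹27,000. Ione takes one such share (₹27,000).
The children's combined portion (₹108,000) is divided into 4 shares of ₹27,000: Nell and Ulric each take ₹27,000; Nadia's ₹27,000 share passes to Nadia's issue; Romilly's ₹27,000 share passes to Romilly's issue.
Nadia's share (₹27,000) is divided into 2 shares of ₹13,500: Nuria and Lachlan each take ₹13,500.
Romilly's share (₹27,000) is divided into 3 shares of ₹9,000: Tamsin, Xiomara, and Aditi each take ₹9,000.

Tamsin receives ₹9,000.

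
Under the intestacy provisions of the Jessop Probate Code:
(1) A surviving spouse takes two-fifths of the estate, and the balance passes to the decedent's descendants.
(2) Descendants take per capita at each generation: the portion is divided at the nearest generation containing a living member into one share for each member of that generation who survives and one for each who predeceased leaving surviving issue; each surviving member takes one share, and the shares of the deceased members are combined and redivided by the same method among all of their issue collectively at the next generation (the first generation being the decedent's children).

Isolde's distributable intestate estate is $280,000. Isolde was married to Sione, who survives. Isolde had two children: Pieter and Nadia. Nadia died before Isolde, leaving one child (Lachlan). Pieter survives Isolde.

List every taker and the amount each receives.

Sione takes two-fifths of $280,000 = $112,000. The remaining $168,000 passes to the descendants.
The descendants' portion ($168,000) is divided at the children's generation into 2 shares of $84,000. Pieter takes $84,000. The remaining share for the deceased Nadia ($84,000) is carried to the next generation.
That pool ($84,000) passes entirely to Lachlan, the sole taker at the grandchildren's generation.

Sione: $112,000; Pieter: $84,000; Lachlan: $84,000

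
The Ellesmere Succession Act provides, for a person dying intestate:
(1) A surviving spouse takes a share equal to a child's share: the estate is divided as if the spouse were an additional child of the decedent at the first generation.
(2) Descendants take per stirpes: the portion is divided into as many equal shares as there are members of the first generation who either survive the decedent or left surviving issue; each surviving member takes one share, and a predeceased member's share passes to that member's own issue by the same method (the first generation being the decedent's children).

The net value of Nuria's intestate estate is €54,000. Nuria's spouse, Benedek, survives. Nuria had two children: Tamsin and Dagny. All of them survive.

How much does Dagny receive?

The spouse counts as an additional share at the children's level, so there are 3 primary shares of €18,000. Benedek takes one such share (€18,000).
The children's combined portion (€36,000) is divided into 2 shares of €18,000: Tamsin and Dagny each take €18,000.

Dagny receives €18,000.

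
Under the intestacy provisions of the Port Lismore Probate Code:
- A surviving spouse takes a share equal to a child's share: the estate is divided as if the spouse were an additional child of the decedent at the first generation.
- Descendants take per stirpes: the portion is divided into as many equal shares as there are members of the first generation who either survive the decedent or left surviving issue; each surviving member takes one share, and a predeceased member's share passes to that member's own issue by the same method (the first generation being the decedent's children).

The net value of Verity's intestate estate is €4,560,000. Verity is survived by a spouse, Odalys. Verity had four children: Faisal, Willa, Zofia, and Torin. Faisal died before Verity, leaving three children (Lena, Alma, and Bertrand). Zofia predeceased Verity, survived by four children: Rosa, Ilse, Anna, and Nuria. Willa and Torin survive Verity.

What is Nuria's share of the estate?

The spouse counts as an additional share at the children's level, so there are 5 primary shares of €912,000. Odalys takes one such share (€912,000).
The children's combined portion (€3,648,000) is divided into 4 shares of €912,000: Willa and Torin each take €912,000; Faisal's €912,000 share passes to Faisal's issue; Zofia's €912,000 share passes to Zofia's issue.
Faisal's share (€912,000) is divided into 3 shares of €304,000: Lena, Alma, and Bertrand each take €304,000.
Zofia's share (€912,000) is divided into 4 shares of €228,000: Rosa, Ilse, Anna, and Nuria each take €228,000.

Nuria receives €228,000.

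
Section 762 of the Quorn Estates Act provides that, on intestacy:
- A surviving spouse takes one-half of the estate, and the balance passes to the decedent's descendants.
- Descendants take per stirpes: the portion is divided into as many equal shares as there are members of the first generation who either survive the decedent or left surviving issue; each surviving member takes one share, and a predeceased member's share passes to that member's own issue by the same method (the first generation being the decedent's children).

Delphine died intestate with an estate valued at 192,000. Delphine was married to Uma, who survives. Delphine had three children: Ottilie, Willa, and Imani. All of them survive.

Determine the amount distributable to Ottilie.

Ottilie receives 32,000.

Uma takes one-half of 192,000 = 96,000. The remaining 96,000 passes to the descendants.
The descendants' portion (96,000) is divided into 3 shares of 32,000: Ottilie, Willa, and Imani each take 32,000.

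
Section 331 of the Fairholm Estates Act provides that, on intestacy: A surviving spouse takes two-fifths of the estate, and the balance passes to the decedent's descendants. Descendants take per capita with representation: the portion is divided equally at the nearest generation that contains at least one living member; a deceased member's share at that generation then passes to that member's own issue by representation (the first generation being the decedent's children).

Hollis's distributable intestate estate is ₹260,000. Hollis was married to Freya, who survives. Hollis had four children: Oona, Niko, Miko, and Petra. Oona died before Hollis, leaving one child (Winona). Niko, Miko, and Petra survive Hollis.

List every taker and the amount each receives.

Freya: ₹104,000; Winona: ₹39,000; Niko: ₹39,000; Miko: ₹39,000; Petra: ₹39,000

Freya takes two-fifths of ₹260,000 = ₹104,000. The remaining ₹156,000 passes to the descendants.
The descendants' portion (₹156,000) is divided into 4 shares of ₹39,000: Niko, Miko, and Petra each take ₹39,000; Oona's ₹39,000 share passes to Oona's issue.
Oona's share (₹39,000) passes entirely to Winona.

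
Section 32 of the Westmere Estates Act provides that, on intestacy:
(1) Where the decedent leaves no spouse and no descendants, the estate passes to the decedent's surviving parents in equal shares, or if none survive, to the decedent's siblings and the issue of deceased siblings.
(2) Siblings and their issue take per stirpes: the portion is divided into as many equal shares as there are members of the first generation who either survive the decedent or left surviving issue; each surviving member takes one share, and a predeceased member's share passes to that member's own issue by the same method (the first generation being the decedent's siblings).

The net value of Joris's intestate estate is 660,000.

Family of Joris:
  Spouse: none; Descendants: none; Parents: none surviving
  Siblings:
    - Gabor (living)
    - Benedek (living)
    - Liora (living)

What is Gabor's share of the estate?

Gabor receives 220,000.

The entire 660,000 passes to the siblings and their issue.
That amount (660,000) is divided into 3 shares of 220,000: Gabor, Benedek, and Liora each take 220,000.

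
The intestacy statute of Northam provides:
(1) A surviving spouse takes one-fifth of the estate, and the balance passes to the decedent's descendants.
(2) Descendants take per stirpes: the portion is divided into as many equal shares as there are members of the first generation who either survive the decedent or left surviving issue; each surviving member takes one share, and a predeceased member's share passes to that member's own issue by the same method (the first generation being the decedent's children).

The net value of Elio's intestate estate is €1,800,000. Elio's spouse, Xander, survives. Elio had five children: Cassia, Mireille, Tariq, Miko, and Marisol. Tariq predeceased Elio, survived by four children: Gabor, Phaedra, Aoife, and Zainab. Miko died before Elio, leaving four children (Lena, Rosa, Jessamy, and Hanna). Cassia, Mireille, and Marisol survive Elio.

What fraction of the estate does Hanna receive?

Xander takes one-fifth of €1,800,000 = €360,000. The remaining €1,440,000 passes to the descendants.
The descendants' portion (€1,440,000) is divided into 5 shares of €288,000: Cassia, Mireille, and Marisol each take €288,000; Tariq's €288,000 share passes to Tariq's issue; Miko's €288,000 share passes to Miko's issue.
Tariq's share (€288,000) is divided into 4 shares of €72,000: Gabor, Phaedra, Aoife, and Zainab each take €72,000.
Miko's share (€288,000) is divided into 4 shares of €72,000: Lena, Rosa, Jessamy, and Hanna each take €72,000.

Hanna receives 1/25 of the estate.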